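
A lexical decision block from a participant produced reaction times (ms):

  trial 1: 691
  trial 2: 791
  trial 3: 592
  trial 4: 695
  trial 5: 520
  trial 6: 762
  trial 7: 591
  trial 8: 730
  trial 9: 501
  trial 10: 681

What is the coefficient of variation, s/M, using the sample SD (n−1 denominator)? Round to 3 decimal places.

n = 10, Σ = 6554, M = 655.4000
Σ(x−M)² = 89146.400; s = √(89146.400/9) = 99.5246
CV = 99.5246 / 655.4000 = 0.15185

0.152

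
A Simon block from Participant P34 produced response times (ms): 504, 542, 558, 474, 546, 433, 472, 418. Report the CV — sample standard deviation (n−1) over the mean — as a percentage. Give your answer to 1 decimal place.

10.7%

n = 8, Σ = 3947, M = 493.3750
Σ(x−M)² = 19581.875; s = √(19581.875/7) = 52.8906
CV = 52.8906 / 493.3750 = 0.10720 = 10.720%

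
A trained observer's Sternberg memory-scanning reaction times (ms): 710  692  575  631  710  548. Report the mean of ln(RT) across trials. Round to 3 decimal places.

ln(RT): 6.5653, 6.5396, 6.3544, 6.4473, 6.5653, 6.3063
Σ ln(RT) = 38.7781
Mean = 38.7781/6 = 6.46301

6.463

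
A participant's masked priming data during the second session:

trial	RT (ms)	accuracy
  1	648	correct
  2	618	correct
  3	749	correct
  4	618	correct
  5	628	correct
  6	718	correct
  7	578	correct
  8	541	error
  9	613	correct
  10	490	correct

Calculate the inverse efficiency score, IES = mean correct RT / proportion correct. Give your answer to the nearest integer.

699 ms

Correct trials (n=9): 648, 618, 749, 618, 628, 718, 578, 613, 490
Mean correct RT = 5660/9 = 628.8889 ms
Proportion correct = 9/10
IES = 628.8889 / (9/10) = 698.765 ms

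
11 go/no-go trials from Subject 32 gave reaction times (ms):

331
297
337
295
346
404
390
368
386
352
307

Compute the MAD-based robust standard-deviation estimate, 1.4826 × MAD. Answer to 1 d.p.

Sorted: 295, 297, 307, 331, 337, 346, 352, 368, 386, 390, 404 → median = 346
|x − 346| sorted: 0, 6, 9, 15, 22, 39, 40, 44, 49, 51, 58 → MAD = 39
Robust SD ≈ 1.4826 × 39 = 57.821

57.8 ms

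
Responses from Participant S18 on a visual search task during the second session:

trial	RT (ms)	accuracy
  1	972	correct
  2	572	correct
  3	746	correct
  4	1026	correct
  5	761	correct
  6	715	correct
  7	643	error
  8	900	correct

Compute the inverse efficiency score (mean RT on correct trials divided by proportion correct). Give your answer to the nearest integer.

929 ms

Correct trials (n=7): 972, 572, 746, 1026, 761, 715, 900
Mean correct RT = 5692/7 = 813.1429 ms
Proportion correct = 7/8
IES = 813.1429 / (7/8) = 929.306 ms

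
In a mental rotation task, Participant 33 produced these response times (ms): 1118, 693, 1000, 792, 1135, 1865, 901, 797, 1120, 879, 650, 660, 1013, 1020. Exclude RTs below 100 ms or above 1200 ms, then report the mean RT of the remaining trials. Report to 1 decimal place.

Excluded: 1865
Retained (n=13): Σ = 11778
Mean = 11778/13 = 906.0000

906.0 ms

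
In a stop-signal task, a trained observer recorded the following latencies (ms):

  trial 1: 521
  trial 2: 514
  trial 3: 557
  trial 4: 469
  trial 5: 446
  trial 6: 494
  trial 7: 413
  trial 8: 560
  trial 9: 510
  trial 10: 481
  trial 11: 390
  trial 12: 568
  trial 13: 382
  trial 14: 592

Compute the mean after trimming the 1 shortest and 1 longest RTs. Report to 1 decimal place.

Sorted: 382, 390, 413, 446, 469, 481, 494, 510, 514, 521, 557, 560, 568, 592
Drop lowest 1 (382) and highest 1 (592)
Remaining (n=12): Σ = 5923, mean = 5923/12 = 493.583

493.6 ms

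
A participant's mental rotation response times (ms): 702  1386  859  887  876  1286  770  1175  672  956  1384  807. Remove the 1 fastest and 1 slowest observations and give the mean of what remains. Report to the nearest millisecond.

970 ms

Sorted: 672, 702, 770, 807, 859, 876, 887, 956, 1175, 1286, 1384, 1386
Drop lowest 1 (672) and highest 1 (1386)
Remaining (n=10): Σ = 9702, mean = 9702/10 = 970.200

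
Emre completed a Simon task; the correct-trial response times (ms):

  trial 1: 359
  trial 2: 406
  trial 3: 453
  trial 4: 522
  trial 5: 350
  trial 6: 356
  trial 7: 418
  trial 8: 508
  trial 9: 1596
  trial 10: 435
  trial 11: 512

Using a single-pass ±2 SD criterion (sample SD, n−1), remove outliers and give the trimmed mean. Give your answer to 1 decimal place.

431.9 ms

n = 11, ΣRT = 5915, M = 537.727
Σ(x−M)² = 1271362.18; s = √(1271362.18/10) = 356.562
Cutoffs: 537.727 ± 2·356.562 → [-175.4, 1250.9]
Outside: 1596 → excluded.
Retained (n=10): Σ = 4319, mean = 4319/10 = 431.900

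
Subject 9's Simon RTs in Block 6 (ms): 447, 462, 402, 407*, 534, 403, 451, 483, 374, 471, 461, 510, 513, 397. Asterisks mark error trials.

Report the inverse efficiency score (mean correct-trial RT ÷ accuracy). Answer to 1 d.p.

Correct trials (n=13): 447, 462, 402, 534, 403, 451, 483, 374, 471, 461, 510, 513, 397
Mean correct RT = 5908/13 = 454.4615 ms
Proportion correct = 13/14
IES = 454.4615 / (13/14) = 489.420 ms

489.4 ms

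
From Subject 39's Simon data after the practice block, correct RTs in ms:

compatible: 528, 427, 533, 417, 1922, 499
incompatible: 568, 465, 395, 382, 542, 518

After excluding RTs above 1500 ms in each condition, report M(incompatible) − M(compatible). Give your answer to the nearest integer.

compatible: exclude 1922
M(compatible) = 2404/5 = 480.800
M(incompatible) = 2870/6 = 478.333
Difference = 478.333 − 480.800 = -2.467 ms

-2 ms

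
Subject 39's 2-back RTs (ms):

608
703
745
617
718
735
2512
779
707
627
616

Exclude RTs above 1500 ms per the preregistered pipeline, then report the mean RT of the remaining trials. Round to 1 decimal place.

Excluded: 2512
Retained (n=10): Σ = 6855
Mean = 6855/10 = 685.5000

685.5 ms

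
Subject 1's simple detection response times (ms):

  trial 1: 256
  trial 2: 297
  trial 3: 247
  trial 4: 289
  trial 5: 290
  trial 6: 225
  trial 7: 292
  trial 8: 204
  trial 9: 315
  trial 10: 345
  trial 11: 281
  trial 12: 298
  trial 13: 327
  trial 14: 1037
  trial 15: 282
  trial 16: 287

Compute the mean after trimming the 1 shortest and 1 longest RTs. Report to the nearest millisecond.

Sorted: 204, 225, 247, 256, 281, 282, 287, 289, 290, 292, 297, 298, 315, 327, 345, 1037
Drop lowest 1 (204) and highest 1 (1037)
Remaining (n=14): Σ = 4031, mean = 4031/14 = 287.929

288 ms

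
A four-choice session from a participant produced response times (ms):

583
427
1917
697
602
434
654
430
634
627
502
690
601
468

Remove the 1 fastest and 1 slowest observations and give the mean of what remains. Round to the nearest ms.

Sorted: 427, 430, 434, 468, 502, 583, 601, 602, 627, 634, 654, 690, 697, 1917
Drop lowest 1 (427) and highest 1 (1917)
Remaining (n=12): Σ = 6922, mean = 6922/12 = 576.833

577 ms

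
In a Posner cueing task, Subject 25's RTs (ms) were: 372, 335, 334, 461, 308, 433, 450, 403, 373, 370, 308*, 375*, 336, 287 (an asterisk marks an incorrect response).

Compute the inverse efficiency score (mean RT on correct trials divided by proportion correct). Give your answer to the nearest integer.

Correct trials (n=12): 372, 335, 334, 461, 308, 433, 450, 403, 373, 370, 336, 287
Mean correct RT = 4462/12 = 371.8333 ms
Proportion correct = 12/14
IES = 371.8333 / (12/14) = 433.806 ms

434 ms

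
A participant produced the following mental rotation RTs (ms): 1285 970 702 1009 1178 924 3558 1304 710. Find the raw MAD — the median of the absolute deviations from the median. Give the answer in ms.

Sorted: 702, 710, 924, 970, 1009, 1178, 1285, 1304, 3558 → median = 1009
|x − 1009|: 276, 39, 307, 0, 169, 85, 2549, 295, 299
Sorted deviations: 0, 39, 85, 169, 276, 295, 299, 307, 2549 → MAD = 276

276 ms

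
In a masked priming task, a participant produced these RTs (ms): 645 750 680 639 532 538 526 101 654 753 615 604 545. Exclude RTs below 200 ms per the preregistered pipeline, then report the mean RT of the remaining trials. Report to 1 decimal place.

623.4 ms

Excluded: 101
Retained (n=12): Σ = 7481
Mean = 7481/12 = 623.4167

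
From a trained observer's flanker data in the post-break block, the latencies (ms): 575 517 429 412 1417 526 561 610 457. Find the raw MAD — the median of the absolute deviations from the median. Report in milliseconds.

Sorted: 412, 429, 457, 517, 526, 561, 575, 610, 1417 → median = 526
|x − 526|: 49, 9, 97, 114, 891, 0, 35, 84, 69
Sorted deviations: 0, 9, 35, 49, 69, 84, 97, 114, 891 → MAD = 69

69 ms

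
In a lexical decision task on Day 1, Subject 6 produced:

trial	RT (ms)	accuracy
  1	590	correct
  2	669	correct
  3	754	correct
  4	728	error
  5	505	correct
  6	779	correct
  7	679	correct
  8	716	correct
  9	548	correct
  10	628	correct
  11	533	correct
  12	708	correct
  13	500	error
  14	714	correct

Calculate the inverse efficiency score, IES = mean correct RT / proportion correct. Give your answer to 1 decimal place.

760.6 ms

Correct trials (n=12): 590, 669, 754, 505, 779, 679, 716, 548, 628, 533, 708, 714
Mean correct RT = 7823/12 = 651.9167 ms
Proportion correct = 12/14
IES = 651.9167 / (12/14) = 760.569 ms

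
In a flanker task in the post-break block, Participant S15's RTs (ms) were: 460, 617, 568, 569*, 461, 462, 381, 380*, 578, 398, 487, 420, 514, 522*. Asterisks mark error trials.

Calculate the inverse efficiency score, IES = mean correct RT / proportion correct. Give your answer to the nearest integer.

Correct trials (n=11): 460, 617, 568, 461, 462, 381, 578, 398, 487, 420, 514
Mean correct RT = 5346/11 = 486.0000 ms
Proportion correct = 11/14
IES = 486.0000 / (11/14) = 618.545 ms

619 ms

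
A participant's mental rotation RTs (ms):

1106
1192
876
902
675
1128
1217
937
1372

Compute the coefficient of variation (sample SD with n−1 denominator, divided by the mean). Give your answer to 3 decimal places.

n = 9, Σ = 9405, M = 1045.0000
Σ(x−M)² = 366306.000; s = √(366306.000/8) = 213.9819
CV = 213.9819 / 1045.0000 = 0.20477

0.205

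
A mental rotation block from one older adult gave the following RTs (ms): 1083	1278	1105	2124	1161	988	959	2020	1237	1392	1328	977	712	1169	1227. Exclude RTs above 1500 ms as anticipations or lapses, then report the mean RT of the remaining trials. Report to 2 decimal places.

1124.31 ms

Excluded: 2020, 2124
Retained (n=13): Σ = 14616
Mean = 14616/13 = 1124.3077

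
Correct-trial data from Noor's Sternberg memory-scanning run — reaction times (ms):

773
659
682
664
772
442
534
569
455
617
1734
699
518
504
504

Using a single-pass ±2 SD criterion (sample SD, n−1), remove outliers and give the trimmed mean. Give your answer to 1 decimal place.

599.4 ms

n = 15, ΣRT = 10126, M = 675.067
Σ(x−M)² = 1361796.93; s = √(1361796.93/14) = 311.883
Cutoffs: 675.067 ± 2·311.883 → [51.3, 1298.8]
Outside: 1734 → excluded.
Retained (n=14): Σ = 8392, mean = 8392/14 = 599.429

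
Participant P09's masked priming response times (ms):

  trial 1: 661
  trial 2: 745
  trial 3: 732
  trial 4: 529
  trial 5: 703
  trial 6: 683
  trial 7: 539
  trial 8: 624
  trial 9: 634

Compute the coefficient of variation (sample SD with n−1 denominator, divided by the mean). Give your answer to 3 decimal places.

0.119

n = 9, Σ = 5850, M = 650.0000
Σ(x−M)² = 47662.000; s = √(47662.000/8) = 77.1865
CV = 77.1865 / 650.0000 = 0.11875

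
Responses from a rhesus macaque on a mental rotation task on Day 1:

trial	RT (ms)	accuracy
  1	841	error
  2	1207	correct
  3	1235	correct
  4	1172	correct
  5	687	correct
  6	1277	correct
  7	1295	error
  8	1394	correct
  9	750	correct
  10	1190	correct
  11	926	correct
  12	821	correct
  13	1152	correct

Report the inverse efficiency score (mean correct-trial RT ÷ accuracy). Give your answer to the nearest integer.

Correct trials (n=11): 1207, 1235, 1172, 687, 1277, 1394, 750, 1190, 926, 821, 1152
Mean correct RT = 11811/11 = 1073.7273 ms
Proportion correct = 11/13
IES = 1073.7273 / (11/13) = 1268.950 ms

1269 ms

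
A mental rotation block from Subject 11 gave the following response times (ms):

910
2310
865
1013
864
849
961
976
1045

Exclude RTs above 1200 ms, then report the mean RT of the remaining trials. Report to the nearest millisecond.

Excluded: 2310
Retained (n=8): Σ = 7483
Mean = 7483/8 = 935.3750

935 ms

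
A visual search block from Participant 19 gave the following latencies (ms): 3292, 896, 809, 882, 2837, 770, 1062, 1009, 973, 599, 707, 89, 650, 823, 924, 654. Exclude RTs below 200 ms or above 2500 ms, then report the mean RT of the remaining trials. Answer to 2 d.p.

827.54 ms

Excluded: 89, 2837, 3292
Retained (n=13): Σ = 10758
Mean = 10758/13 = 827.5385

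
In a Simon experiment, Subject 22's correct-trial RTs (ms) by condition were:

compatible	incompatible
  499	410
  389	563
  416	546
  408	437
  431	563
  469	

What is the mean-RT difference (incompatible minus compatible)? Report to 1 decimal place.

M(compatible) = 2612/6 = 435.333
M(incompatible) = 2519/5 = 503.800
Difference = 503.800 − 435.333 = 68.467 ms

68.5 ms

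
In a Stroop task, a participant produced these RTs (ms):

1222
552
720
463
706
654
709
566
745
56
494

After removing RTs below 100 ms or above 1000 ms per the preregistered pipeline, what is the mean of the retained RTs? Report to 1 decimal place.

Excluded: 56, 1222
Retained (n=9): Σ = 5609
Mean = 5609/9 = 623.2222

623.2 ms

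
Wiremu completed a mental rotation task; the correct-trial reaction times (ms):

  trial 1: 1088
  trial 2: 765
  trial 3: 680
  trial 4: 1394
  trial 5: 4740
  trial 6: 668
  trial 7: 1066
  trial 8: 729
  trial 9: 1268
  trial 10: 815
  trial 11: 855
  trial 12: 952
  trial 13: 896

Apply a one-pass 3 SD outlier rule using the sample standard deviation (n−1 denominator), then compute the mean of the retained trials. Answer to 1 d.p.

n = 13, ΣRT = 15916, M = 1224.308
Σ(x−M)² = 13982338.77; s = √(13982338.77/12) = 1079.442
Cutoffs: 1224.308 ± 3·1079.442 → [-2014.0, 4462.6]
Outside: 4740 → excluded.
Retained (n=12): Σ = 11176, mean = 11176/12 = 931.333

931.3 ms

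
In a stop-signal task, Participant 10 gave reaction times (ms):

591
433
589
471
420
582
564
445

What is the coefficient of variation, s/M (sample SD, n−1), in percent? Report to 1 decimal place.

n = 8, Σ = 4095, M = 511.8750
Σ(x−M)² = 40648.875; s = √(40648.875/7) = 76.2036
CV = 76.2036 / 511.8750 = 0.14887 = 14.887%

14.9%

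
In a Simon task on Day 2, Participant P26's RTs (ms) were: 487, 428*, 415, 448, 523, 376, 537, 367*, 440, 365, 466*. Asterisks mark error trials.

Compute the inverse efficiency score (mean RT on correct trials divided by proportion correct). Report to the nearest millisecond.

Correct trials (n=8): 487, 415, 448, 523, 376, 537, 440, 365
Mean correct RT = 3591/8 = 448.8750 ms
Proportion correct = 8/11
IES = 448.8750 / (8/11) = 617.203 ms

617 ms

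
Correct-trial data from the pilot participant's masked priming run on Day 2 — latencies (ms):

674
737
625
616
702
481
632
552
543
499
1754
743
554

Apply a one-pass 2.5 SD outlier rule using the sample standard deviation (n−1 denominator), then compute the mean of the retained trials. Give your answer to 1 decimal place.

n = 13, ΣRT = 9112, M = 700.923
Σ(x−M)² = 1288338.92; s = √(1288338.92/12) = 327.661
Cutoffs: 700.923 ± 2.5·327.661 → [-118.2, 1520.1]
Outside: 1754 → excluded.
Retained (n=12): Σ = 7358, mean = 7358/12 = 613.167

613.2 ms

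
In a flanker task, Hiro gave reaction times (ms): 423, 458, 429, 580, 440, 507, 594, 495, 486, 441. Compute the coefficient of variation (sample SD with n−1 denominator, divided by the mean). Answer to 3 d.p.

0.125

n = 10, Σ = 4853, M = 485.3000
Σ(x−M)² = 33160.100; s = √(33160.100/9) = 60.6997
CV = 60.6997 / 485.3000 = 0.12508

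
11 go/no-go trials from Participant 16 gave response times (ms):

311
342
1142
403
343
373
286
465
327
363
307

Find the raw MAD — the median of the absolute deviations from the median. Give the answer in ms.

Sorted: 286, 307, 311, 327, 342, 343, 363, 373, 403, 465, 1142 → median = 343
|x − 343|: 32, 1, 799, 60, 0, 30, 57, 122, 16, 20, 36
Sorted deviations: 0, 1, 16, 20, 30, 32, 36, 57, 60, 122, 799 → MAD = 32

32 ms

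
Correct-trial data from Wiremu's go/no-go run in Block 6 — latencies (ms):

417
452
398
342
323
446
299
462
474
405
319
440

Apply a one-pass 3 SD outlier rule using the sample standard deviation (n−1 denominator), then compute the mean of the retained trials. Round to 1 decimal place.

398.1 ms

n = 12, ΣRT = 4777, M = 398.083
Σ(x−M)² = 42068.92; s = √(42068.92/11) = 61.842
Cutoffs: 398.083 ± 3·61.842 → [212.6, 583.6]
No RTs fall outside the cutoffs; all 12 retained. Mean = 4777/12 = 398.083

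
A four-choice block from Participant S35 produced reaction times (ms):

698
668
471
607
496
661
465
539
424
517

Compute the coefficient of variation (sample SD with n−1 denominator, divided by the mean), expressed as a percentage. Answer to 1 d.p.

17.5%

n = 10, Σ = 5546, M = 554.6000
Σ(x−M)² = 84654.400; s = √(84654.400/9) = 96.9848
CV = 96.9848 / 554.6000 = 0.17487 = 17.487%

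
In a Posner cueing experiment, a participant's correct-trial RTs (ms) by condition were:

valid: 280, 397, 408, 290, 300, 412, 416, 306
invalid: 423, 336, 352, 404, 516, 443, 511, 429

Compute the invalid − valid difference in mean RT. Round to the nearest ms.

76 ms

M(valid) = 2809/8 = 351.125
M(invalid) = 3414/8 = 426.750
Difference = 426.750 − 351.125 = 75.625 ms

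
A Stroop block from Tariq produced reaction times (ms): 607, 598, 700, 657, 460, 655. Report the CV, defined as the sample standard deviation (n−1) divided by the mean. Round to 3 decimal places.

0.136

n = 6, Σ = 3677, M = 612.8333
Σ(x−M)² = 34938.833; s = √(34938.833/5) = 83.5929
CV = 83.5929 / 612.8333 = 0.13640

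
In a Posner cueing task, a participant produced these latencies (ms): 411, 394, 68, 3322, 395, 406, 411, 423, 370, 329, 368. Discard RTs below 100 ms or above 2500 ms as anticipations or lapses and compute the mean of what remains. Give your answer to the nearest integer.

390 ms

Excluded: 68, 3322
Retained (n=9): Σ = 3507
Mean = 3507/9 = 389.6667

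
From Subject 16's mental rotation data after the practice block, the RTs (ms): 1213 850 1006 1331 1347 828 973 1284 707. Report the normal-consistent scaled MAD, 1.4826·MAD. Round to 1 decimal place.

Sorted: 707, 828, 850, 973, 1006, 1213, 1284, 1331, 1347 → median = 1006
|x − 1006| sorted: 0, 33, 156, 178, 207, 278, 299, 325, 341 → MAD = 207
Robust SD ≈ 1.4826 × 207 = 306.898

306.9 ms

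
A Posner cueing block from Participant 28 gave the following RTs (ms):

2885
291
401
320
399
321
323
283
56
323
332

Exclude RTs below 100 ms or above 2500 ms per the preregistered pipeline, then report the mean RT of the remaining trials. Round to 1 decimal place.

332.6 ms

Excluded: 56, 2885
Retained (n=9): Σ = 2993
Mean = 2993/9 = 332.5556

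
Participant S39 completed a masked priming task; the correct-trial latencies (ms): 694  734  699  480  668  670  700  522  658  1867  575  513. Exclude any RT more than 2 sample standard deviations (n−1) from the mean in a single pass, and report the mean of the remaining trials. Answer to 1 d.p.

628.5 ms

n = 12, ΣRT = 8780, M = 731.667
Σ(x−M)² = 1485414.67; s = √(1485414.67/11) = 367.475
Cutoffs: 731.667 ± 2·367.475 → [-3.3, 1466.6]
Outside: 1867 → excluded.
Retained (n=11): Σ = 6913, mean = 6913/11 = 628.455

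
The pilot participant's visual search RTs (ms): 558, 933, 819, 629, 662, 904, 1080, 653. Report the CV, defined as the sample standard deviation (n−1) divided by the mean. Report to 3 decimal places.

n = 8, Σ = 6238, M = 779.7500
Σ(x−M)² = 232443.500; s = √(232443.500/7) = 182.2257
CV = 182.2257 / 779.7500 = 0.23370

0.234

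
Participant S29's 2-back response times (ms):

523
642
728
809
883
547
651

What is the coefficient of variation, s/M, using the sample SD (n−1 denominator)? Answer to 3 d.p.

0.193

n = 7, Σ = 4783, M = 683.2857
Σ(x−M)² = 104701.429; s = √(104701.429/6) = 132.0993
CV = 132.0993 / 683.2857 = 0.19333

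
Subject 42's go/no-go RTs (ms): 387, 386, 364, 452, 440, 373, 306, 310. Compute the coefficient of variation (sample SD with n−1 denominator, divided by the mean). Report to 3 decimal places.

n = 8, Σ = 3018, M = 377.2500
Σ(x−M)² = 19489.500; s = √(19489.500/7) = 52.7657
CV = 52.7657 / 377.2500 = 0.13987

0.140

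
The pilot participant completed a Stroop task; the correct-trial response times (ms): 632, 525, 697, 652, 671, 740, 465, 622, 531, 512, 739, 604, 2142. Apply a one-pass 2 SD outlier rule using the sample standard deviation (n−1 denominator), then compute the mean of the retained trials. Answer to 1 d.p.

615.8 ms

n = 13, ΣRT = 9532, M = 733.231
Σ(x−M)² = 2240962.31; s = √(2240962.31/12) = 432.142
Cutoffs: 733.231 ± 2·432.142 → [-131.1, 1597.5]
Outside: 2142 → excluded.
Retained (n=12): Σ = 7390, mean = 7390/12 = 615.833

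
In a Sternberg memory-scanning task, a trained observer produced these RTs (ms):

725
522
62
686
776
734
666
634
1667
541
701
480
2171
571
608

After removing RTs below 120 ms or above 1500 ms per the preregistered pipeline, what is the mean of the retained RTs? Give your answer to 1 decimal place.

Excluded: 62, 1667, 2171
Retained (n=12): Σ = 7644
Mean = 7644/12 = 637.0000

637.0 ms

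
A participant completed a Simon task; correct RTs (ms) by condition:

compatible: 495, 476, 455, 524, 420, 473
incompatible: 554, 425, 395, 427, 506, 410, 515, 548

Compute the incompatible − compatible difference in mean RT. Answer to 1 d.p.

M(compatible) = 2843/6 = 473.833
M(incompatible) = 3780/8 = 472.500
Difference = 472.500 − 473.833 = -1.333 ms

-1.3 ms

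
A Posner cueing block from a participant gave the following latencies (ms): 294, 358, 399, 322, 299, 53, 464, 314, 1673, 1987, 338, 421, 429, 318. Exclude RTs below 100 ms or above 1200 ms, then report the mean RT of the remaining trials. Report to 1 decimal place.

Excluded: 53, 1673, 1987
Retained (n=11): Σ = 3956
Mean = 3956/11 = 359.6364

359.6 ms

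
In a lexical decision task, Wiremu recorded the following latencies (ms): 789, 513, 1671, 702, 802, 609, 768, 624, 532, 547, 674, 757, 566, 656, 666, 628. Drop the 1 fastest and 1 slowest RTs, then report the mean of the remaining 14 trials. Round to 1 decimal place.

Sorted: 513, 532, 547, 566, 609, 624, 628, 656, 666, 674, 702, 757, 768, 789, 802, 1671
Drop lowest 1 (513) and highest 1 (1671)
Remaining (n=14): Σ = 9320, mean = 9320/14 = 665.714

665.7 ms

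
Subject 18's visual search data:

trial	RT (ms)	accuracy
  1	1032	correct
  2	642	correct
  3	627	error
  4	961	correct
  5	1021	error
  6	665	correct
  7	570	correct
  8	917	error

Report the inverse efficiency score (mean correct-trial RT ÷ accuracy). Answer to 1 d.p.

Correct trials (n=5): 1032, 642, 961, 665, 570
Mean correct RT = 3870/5 = 774.0000 ms
Proportion correct = 5/8
IES = 774.0000 / (5/8) = 1238.400 ms

1238.4 ms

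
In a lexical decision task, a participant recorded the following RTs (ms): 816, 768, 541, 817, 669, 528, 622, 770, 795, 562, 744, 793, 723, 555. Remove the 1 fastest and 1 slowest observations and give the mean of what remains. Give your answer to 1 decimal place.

696.5 ms

Sorted: 528, 541, 555, 562, 622, 669, 723, 744, 768, 770, 793, 795, 816, 817
Drop lowest 1 (528) and highest 1 (817)
Remaining (n=12): Σ = 8358, mean = 8358/12 = 696.500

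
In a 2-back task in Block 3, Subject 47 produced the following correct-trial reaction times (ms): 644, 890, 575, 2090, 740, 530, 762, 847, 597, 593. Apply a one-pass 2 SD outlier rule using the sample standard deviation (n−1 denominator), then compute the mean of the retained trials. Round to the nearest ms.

n = 10, ΣRT = 8268, M = 826.800
Σ(x−M)² = 1904189.60; s = √(1904189.60/9) = 459.975
Cutoffs: 826.800 ± 2·459.975 → [-93.1, 1746.7]
Outside: 2090 → excluded.
Retained (n=9): Σ = 6178, mean = 6178/9 = 686.444

686 ms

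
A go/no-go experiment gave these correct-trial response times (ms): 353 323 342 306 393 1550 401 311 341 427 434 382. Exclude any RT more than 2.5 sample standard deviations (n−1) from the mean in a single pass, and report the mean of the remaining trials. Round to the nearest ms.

n = 12, ΣRT = 5563, M = 463.583
Σ(x−M)² = 1307984.92; s = √(1307984.92/11) = 344.830
Cutoffs: 463.583 ± 2.5·344.830 → [-398.5, 1325.7]
Outside: 1550 → excluded.
Retained (n=11): Σ = 4013, mean = 4013/11 = 364.818

365 ms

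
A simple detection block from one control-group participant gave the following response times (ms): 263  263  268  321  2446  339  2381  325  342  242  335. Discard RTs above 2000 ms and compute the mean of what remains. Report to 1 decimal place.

Excluded: 2381, 2446
Retained (n=9): Σ = 2698
Mean = 2698/9 = 299.7778

299.8 ms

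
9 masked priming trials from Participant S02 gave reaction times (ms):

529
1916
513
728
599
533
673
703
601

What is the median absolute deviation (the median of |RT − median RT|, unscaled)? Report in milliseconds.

72 ms

Sorted: 513, 529, 533, 599, 601, 673, 703, 728, 1916 → median = 601
|x − 601|: 72, 1315, 88, 127, 2, 68, 72, 102, 0
Sorted deviations: 0, 2, 68, 72, 72, 88, 102, 127, 1315 → MAD = 72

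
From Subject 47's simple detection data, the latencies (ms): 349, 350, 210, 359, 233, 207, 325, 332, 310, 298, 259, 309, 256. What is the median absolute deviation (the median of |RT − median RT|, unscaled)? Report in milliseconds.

41 ms

Sorted: 207, 210, 233, 256, 259, 298, 309, 310, 325, 332, 349, 350, 359 → median = 309
|x − 309|: 40, 41, 99, 50, 76, 102, 16, 23, 1, 11, 50, 0, 53
Sorted deviations: 0, 1, 11, 16, 23, 40, 41, 50, 50, 53, 76, 99, 102 → MAD = 41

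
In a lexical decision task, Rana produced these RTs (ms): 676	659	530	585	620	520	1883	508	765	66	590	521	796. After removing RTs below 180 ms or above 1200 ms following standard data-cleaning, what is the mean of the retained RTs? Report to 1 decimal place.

Excluded: 66, 1883
Retained (n=11): Σ = 6770
Mean = 6770/11 = 615.4545

615.5 ms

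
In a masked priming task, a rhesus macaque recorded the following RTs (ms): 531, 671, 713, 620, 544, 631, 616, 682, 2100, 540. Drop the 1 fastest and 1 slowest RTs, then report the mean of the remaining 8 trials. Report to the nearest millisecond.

627 ms

Sorted: 531, 540, 544, 616, 620, 631, 671, 682, 713, 2100
Drop lowest 1 (531) and highest 1 (2100)
Remaining (n=8): Σ = 5017, mean = 5017/8 = 627.125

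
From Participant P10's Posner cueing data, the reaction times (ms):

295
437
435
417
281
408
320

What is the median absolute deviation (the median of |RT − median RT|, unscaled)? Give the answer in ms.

29 ms

Sorted: 281, 295, 320, 408, 417, 435, 437 → median = 408
|x − 408|: 113, 29, 27, 9, 127, 0, 88
Sorted deviations: 0, 9, 27, 29, 88, 113, 127 → MAD = 29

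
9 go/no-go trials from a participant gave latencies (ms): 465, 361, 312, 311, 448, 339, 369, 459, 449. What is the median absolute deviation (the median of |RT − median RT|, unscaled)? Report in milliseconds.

Sorted: 311, 312, 339, 361, 369, 448, 449, 459, 465 → median = 369
|x − 369|: 96, 8, 57, 58, 79, 30, 0, 90, 80
Sorted deviations: 0, 8, 30, 57, 58, 79, 80, 90, 96 → MAD = 58

58 ms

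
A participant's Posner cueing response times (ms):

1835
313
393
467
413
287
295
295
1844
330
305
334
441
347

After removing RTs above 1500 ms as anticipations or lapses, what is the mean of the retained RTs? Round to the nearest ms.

Excluded: 1835, 1844
Retained (n=12): Σ = 4220
Mean = 4220/12 = 351.6667

352 ms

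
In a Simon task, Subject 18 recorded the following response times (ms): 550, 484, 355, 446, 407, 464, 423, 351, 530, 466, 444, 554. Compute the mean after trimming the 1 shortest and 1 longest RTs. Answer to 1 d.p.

456.9 ms

Sorted: 351, 355, 407, 423, 444, 446, 464, 466, 484, 530, 550, 554
Drop lowest 1 (351) and highest 1 (554)
Remaining (n=10): Σ = 4569, mean = 4569/10 = 456.900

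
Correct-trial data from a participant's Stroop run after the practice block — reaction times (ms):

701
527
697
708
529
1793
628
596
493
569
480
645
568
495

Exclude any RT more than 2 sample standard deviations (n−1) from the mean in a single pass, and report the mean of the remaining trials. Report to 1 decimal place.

587.4 ms

n = 14, ΣRT = 9429, M = 673.500
Σ(x−M)² = 1430945.50; s = √(1430945.50/13) = 331.772
Cutoffs: 673.500 ± 2·331.772 → [10.0, 1337.0]
Outside: 1793 → excluded.
Retained (n=13): Σ = 7636, mean = 7636/13 = 587.385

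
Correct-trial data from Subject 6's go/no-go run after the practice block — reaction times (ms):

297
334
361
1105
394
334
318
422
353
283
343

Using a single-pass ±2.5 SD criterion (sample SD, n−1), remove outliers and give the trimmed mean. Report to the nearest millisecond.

n = 11, ΣRT = 4544, M = 413.091
Σ(x−M)² = 542372.91; s = √(542372.91/10) = 232.889
Cutoffs: 413.091 ± 2.5·232.889 → [-169.1, 995.3]
Outside: 1105 → excluded.
Retained (n=10): Σ = 3439, mean = 3439/10 = 343.900

344 ms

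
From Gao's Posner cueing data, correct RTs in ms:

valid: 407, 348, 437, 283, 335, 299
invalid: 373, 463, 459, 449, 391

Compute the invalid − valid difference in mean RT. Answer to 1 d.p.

75.5 ms

M(valid) = 2109/6 = 351.500
M(invalid) = 2135/5 = 427.000
Difference = 427.000 − 351.500 = 75.500 ms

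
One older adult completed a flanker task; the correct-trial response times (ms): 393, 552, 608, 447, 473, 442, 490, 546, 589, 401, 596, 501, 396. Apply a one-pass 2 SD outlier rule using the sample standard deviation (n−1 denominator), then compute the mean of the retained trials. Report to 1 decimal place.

494.9 ms

n = 13, ΣRT = 6434, M = 494.923
Σ(x−M)² = 72354.92; s = √(72354.92/12) = 77.650
Cutoffs: 494.923 ± 2·77.650 → [339.6, 650.2]
No RTs fall outside the cutoffs; all 13 retained. Mean = 6434/13 = 494.923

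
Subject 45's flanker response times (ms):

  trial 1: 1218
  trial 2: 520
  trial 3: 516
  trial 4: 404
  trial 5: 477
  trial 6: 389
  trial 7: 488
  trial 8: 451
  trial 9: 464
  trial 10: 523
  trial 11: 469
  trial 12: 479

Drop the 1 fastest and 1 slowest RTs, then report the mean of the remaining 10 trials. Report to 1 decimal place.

Sorted: 389, 404, 451, 464, 469, 477, 479, 488, 516, 520, 523, 1218
Drop lowest 1 (389) and highest 1 (1218)
Remaining (n=10): Σ = 4791, mean = 4791/10 = 479.100

479.1 ms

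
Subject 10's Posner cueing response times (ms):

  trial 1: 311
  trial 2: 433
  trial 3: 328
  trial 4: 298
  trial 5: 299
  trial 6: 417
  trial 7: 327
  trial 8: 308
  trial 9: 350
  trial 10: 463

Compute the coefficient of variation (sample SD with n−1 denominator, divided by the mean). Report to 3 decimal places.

n = 10, Σ = 3534, M = 353.4000
Σ(x−M)² = 33634.400; s = √(33634.400/9) = 61.1323
CV = 61.1323 / 353.4000 = 0.17298

0.173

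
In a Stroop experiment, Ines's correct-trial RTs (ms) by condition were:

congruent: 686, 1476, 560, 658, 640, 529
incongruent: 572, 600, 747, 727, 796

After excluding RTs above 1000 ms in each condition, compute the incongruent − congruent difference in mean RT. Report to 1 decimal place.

congruent: exclude 1476
M(congruent) = 3073/5 = 614.600
M(incongruent) = 3442/5 = 688.400
Difference = 688.400 − 614.600 = 73.800 ms

73.8 ms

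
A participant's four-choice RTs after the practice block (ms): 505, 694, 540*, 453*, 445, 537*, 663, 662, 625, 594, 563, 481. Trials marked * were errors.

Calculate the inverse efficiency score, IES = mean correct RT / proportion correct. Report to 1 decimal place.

775.1 ms

Correct trials (n=9): 505, 694, 445, 663, 662, 625, 594, 563, 481
Mean correct RT = 5232/9 = 581.3333 ms
Proportion correct = 9/12
IES = 581.3333 / (9/12) = 775.111 ms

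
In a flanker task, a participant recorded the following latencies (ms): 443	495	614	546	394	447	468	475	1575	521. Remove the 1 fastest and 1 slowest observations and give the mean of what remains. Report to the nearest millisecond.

501 ms

Sorted: 394, 443, 447, 468, 475, 495, 521, 546, 614, 1575
Drop lowest 1 (394) and highest 1 (1575)
Remaining (n=8): Σ = 4009, mean = 4009/8 = 501.125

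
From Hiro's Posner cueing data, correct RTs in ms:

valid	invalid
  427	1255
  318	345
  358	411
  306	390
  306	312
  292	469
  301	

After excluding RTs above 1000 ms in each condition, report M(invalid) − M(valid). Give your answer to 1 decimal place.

55.7 ms

invalid: exclude 1255
M(valid) = 2308/7 = 329.714
M(invalid) = 1927/5 = 385.400
Difference = 385.400 − 329.714 = 55.686 ms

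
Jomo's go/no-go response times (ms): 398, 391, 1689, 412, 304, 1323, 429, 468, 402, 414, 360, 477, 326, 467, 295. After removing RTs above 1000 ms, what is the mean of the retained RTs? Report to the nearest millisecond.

396 ms

Excluded: 1323, 1689
Retained (n=13): Σ = 5143
Mean = 5143/13 = 395.6154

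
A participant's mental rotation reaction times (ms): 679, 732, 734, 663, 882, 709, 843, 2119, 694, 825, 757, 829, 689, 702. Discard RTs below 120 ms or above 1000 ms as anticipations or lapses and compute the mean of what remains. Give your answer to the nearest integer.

749 ms

Excluded: 2119
Retained (n=13): Σ = 9738
Mean = 9738/13 = 749.0769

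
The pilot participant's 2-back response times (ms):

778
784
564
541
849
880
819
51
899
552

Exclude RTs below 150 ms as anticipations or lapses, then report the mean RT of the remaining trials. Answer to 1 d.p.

740.7 ms

Excluded: 51
Retained (n=9): Σ = 6666
Mean = 6666/9 = 740.6667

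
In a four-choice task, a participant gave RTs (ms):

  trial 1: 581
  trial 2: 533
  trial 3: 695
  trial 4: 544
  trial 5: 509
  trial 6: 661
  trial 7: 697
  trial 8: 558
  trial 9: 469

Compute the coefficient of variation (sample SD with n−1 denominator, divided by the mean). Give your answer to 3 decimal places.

0.142

n = 9, Σ = 5247, M = 583.0000
Σ(x−M)² = 54746.000; s = √(54746.000/8) = 82.7239
CV = 82.7239 / 583.0000 = 0.14189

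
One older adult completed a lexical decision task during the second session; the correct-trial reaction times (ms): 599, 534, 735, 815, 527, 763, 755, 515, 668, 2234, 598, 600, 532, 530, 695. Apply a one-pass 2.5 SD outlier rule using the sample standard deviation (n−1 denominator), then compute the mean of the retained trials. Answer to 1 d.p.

633.3 ms

n = 15, ΣRT = 11100, M = 740.000
Σ(x−M)² = 2531088.00; s = √(2531088.00/14) = 425.196
Cutoffs: 740.000 ± 2.5·425.196 → [-323.0, 1803.0]
Outside: 2234 → excluded.
Retained (n=14): Σ = 8866, mean = 8866/14 = 633.286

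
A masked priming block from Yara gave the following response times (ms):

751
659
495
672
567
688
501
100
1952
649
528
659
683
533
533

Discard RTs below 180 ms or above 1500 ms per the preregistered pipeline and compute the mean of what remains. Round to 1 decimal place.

Excluded: 100, 1952
Retained (n=13): Σ = 7918
Mean = 7918/13 = 609.0769

609.1 ms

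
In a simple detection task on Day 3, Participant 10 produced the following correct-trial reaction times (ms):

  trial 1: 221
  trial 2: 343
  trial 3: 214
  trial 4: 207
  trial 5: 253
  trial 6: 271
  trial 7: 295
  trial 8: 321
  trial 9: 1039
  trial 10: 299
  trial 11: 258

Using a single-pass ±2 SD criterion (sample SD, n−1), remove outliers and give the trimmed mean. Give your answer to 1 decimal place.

268.2 ms

n = 11, ΣRT = 3721, M = 338.273
Σ(x−M)² = 559424.18; s = √(559424.18/10) = 236.521
Cutoffs: 338.273 ± 2·236.521 → [-134.8, 811.3]
Outside: 1039 → excluded.
Retained (n=10): Σ = 2682, mean = 2682/10 = 268.200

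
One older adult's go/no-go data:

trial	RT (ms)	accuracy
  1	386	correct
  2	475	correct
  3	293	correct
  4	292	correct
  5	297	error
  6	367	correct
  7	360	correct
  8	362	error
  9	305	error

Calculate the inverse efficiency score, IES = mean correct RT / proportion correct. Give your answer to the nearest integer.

Correct trials (n=6): 386, 475, 293, 292, 367, 360
Mean correct RT = 2173/6 = 362.1667 ms
Proportion correct = 6/9
IES = 362.1667 / (6/9) = 543.250 ms

543 ms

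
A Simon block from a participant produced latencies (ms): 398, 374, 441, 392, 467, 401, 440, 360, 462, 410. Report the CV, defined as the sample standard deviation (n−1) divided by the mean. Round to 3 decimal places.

n = 10, Σ = 4145, M = 414.5000
Σ(x−M)² = 11956.500; s = √(11956.500/9) = 36.4486
CV = 36.4486 / 414.5000 = 0.08793

0.088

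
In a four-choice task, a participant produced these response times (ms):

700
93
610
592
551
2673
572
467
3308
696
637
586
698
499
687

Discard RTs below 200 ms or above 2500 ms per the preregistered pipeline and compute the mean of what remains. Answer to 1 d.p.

607.9 ms

Excluded: 93, 2673, 3308
Retained (n=12): Σ = 7295
Mean = 7295/12 = 607.9167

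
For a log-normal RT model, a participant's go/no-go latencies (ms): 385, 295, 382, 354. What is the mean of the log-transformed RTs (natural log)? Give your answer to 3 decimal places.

ln(RT): 5.9532, 5.6870, 5.9454, 5.8693
Σ ln(RT) = 23.4549
Mean = 23.4549/4 = 5.86373

5.864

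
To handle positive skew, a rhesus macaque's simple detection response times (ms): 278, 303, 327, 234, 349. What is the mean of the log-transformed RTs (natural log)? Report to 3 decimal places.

5.688

ln(RT): 5.6276, 5.7137, 5.7900, 5.4553, 5.8551
Σ ln(RT) = 28.4417
Mean = 28.4417/5 = 5.68834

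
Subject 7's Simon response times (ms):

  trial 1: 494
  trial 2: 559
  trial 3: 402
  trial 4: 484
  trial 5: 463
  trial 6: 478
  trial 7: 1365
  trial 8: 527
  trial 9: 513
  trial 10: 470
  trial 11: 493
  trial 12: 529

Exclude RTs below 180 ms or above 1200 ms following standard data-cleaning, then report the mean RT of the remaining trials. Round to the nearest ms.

492 ms

Excluded: 1365
Retained (n=11): Σ = 5412
Mean = 5412/11 = 492.0000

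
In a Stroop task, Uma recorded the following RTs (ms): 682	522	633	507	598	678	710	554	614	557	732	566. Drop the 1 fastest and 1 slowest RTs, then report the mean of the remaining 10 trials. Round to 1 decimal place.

611.4 ms

Sorted: 507, 522, 554, 557, 566, 598, 614, 633, 678, 682, 710, 732
Drop lowest 1 (507) and highest 1 (732)
Remaining (n=10): Σ = 6114, mean = 6114/10 = 611.400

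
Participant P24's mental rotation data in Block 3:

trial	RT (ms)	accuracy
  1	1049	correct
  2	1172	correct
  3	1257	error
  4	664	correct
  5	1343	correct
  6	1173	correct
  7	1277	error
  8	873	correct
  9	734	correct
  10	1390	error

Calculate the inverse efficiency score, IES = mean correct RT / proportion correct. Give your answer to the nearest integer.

Correct trials (n=7): 1049, 1172, 664, 1343, 1173, 873, 734
Mean correct RT = 7008/7 = 1001.1429 ms
Proportion correct = 7/10
IES = 1001.1429 / (7/10) = 1430.204 ms

1430 ms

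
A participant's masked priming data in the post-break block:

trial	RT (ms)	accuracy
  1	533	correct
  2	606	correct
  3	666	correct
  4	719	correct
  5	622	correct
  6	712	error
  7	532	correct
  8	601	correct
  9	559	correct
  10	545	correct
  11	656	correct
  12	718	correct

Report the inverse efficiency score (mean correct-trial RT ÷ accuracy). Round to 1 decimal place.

Correct trials (n=11): 533, 606, 666, 719, 622, 532, 601, 559, 545, 656, 718
Mean correct RT = 6757/11 = 614.2727 ms
Proportion correct = 11/12
IES = 614.2727 / (11/12) = 670.116 ms

670.1 ms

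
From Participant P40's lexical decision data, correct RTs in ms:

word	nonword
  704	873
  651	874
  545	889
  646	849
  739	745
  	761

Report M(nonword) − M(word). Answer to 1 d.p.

M(word) = 3285/5 = 657.000
M(nonword) = 4991/6 = 831.833
Difference = 831.833 − 657.000 = 174.833 ms

174.8 ms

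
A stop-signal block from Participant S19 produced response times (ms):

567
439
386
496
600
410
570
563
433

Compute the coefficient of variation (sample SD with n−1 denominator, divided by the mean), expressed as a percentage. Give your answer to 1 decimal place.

16.3%

n = 9, Σ = 4464, M = 496.0000
Σ(x−M)² = 52536.000; s = √(52536.000/8) = 81.0370
CV = 81.0370 / 496.0000 = 0.16338 = 16.338%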